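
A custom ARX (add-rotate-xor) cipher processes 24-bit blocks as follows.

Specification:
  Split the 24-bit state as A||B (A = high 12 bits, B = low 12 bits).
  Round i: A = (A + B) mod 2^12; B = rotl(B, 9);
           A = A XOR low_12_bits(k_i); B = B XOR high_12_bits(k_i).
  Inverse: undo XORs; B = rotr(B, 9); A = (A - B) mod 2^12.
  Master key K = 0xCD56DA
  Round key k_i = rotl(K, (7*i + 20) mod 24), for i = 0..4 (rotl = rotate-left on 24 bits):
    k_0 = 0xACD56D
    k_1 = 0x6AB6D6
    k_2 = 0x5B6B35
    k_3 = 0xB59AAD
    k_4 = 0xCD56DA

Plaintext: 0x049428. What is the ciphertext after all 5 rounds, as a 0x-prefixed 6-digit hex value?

0x26CD3B

s_0 = plaintext = 0x049428
s_1 = Round(s_0, k_0) = 0x11CA48
s_2 = Round(s_1, k_1) = 0xDB27E2
s_3 = Round(s_2, k_2) = 0xEA114A
s_4 = Round(s_3, k_3) = 0x546F70
s_5 = Round(s_4, k_4) = 0x26CD3B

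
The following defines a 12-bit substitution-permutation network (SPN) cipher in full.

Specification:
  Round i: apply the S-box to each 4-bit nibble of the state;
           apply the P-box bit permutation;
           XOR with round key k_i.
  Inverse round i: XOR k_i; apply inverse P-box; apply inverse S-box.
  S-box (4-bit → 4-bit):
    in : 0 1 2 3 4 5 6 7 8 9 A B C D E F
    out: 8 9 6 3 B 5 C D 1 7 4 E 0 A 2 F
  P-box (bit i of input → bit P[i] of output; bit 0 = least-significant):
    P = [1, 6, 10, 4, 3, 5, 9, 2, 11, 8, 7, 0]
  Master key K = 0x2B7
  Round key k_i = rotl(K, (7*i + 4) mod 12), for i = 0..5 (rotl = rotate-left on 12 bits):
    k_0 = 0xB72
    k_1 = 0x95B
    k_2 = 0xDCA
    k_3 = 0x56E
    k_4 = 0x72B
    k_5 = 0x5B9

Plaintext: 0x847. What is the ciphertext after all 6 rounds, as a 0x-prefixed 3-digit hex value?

0xF5F

s_0 = plaintext = 0x847
s_1 = Round(s_0, k_0) = 0x74C
s_2 = Round(s_1, k_1) = 0x1F6
s_3 = Round(s_2, k_2) = 0x3F7
s_4 = Round(s_3, k_3) = 0xA50
s_5 = Round(s_4, k_4) = 0x5B3
s_6 = Round(s_5, k_5) = 0xF5F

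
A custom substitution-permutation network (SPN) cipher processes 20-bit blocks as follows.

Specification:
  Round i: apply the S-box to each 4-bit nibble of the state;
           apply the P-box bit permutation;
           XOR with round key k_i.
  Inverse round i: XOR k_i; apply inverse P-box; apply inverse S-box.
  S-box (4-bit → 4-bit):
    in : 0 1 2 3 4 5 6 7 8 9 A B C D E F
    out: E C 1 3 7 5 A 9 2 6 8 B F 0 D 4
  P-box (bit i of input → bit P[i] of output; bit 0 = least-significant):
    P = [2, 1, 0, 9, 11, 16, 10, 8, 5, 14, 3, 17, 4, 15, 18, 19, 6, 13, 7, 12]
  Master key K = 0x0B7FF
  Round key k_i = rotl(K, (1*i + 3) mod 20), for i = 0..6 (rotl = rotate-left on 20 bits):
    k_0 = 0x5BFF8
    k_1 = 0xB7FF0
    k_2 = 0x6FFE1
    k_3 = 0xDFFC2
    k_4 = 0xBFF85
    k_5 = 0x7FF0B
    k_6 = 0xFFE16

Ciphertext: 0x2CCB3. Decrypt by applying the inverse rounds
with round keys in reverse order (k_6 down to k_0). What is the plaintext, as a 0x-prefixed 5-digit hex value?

0x5F515

s_0 = ciphertext = 0x2CCB3
s_1 = InvRound(s_0, k_6) = 0x0128E
s_2 = InvRound(s_1, k_5) = 0x996C5
s_3 = InvRound(s_2, k_4) = 0x3D67D
s_4 = InvRound(s_3, k_3) = 0x9EE74
s_5 = InvRound(s_4, k_2) = 0x1EA65
s_6 = InvRound(s_5, k_1) = 0x1BA15
s_7 = InvRound(s_6, k_0) = 0x5F515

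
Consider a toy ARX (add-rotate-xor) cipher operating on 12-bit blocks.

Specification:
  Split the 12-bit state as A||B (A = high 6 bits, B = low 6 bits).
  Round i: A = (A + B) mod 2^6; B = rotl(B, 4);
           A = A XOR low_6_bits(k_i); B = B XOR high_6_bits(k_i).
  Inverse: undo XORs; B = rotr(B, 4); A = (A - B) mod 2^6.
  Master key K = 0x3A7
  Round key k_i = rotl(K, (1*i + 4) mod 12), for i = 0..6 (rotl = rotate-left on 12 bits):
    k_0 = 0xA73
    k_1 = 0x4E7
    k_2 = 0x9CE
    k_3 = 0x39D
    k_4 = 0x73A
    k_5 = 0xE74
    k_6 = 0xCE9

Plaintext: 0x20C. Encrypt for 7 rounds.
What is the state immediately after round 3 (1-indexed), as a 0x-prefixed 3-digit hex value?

s_0 = plaintext = 0x20C
s_1 = Round(s_0, k_0) = 0x9EA
s_2 = Round(s_1, k_1) = 0xDB9
s_3 = Round(s_2, k_2) = 0x879
s_4 = Round(s_3, k_3) = 0x1D0
s_5 = Round(s_4, k_4) = 0xB58
s_6 = Round(s_5, k_5) = 0xC7F
s_7 = Round(s_6, k_6) = 0x64C

0x879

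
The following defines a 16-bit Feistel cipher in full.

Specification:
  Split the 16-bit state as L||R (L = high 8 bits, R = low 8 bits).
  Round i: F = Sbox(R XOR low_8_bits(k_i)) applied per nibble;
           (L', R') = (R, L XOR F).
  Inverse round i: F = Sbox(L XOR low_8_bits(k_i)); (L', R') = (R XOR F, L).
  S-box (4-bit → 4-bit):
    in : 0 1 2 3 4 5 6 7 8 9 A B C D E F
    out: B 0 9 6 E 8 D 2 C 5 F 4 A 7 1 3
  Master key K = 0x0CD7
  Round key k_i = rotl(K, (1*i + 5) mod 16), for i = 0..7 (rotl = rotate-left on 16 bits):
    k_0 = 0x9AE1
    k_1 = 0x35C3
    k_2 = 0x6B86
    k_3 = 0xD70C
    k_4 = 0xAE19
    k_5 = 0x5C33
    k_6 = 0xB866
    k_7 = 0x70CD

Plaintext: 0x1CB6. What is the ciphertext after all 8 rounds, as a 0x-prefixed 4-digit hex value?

s_0 = plaintext = 0x1CB6
s_1 = Round(s_0, k_0) = 0xB69E
s_2 = Round(s_1, k_1) = 0x9E31
s_3 = Round(s_2, k_2) = 0x31DC
s_4 = Round(s_3, k_3) = 0xDC4A
s_5 = Round(s_4, k_4) = 0x4A5A
s_6 = Round(s_5, k_5) = 0x5A9F
s_7 = Round(s_6, k_6) = 0x9F6F
s_8 = Round(s_7, k_7) = 0x6F66

0x6F66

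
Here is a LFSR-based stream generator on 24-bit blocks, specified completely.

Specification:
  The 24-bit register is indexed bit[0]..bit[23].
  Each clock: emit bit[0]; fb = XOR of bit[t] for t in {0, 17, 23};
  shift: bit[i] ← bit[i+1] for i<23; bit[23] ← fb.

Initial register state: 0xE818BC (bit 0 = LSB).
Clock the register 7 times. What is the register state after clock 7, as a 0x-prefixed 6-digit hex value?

reg_0 = 0xE818BC
clock 1: out=0, reg = 0xF40C5E
clock 2: out=0, reg = 0xFA062F
clock 3: out=1, reg = 0xFD0317
clock 4: out=1, reg = 0x7E818B
clock 5: out=1, reg = 0x3F40C5
clock 6: out=1, reg = 0x1FA062
clock 7: out=0, reg = 0x8FD031

0x8FD031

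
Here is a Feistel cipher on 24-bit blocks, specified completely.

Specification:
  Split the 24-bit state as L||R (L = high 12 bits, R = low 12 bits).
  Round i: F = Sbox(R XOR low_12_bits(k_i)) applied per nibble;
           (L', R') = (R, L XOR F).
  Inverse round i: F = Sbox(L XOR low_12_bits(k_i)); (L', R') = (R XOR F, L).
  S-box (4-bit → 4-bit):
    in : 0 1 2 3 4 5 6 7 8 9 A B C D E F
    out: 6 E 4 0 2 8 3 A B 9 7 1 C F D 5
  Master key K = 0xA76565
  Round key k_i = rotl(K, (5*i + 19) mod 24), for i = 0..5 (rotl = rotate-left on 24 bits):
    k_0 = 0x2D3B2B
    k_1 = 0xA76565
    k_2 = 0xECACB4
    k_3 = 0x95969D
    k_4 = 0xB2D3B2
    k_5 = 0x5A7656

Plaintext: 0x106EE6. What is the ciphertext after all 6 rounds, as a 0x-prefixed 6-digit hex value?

s_0 = plaintext = 0x106EE6
s_1 = Round(s_0, k_0) = 0xEE69C9
s_2 = Round(s_1, k_1) = 0x9C929A
s_3 = Round(s_2, k_2) = 0x29A484
s_4 = Round(s_3, k_3) = 0x484673
s_5 = Round(s_4, k_4) = 0x673C4A
s_6 = Round(s_5, k_5) = 0xC4A19F

0xC4A19F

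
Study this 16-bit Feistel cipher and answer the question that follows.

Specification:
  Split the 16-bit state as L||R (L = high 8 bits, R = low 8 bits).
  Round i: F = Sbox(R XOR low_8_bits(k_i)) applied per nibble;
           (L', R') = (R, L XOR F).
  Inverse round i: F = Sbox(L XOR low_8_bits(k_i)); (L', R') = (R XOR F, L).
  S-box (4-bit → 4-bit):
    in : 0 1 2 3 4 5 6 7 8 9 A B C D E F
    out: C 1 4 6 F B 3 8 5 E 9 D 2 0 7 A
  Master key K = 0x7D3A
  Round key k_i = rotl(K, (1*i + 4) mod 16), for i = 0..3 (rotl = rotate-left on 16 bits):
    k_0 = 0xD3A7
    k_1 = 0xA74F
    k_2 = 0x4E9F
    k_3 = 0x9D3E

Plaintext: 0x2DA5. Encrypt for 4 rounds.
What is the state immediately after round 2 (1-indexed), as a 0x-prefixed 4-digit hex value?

0xE936

s_0 = plaintext = 0x2DA5
s_1 = Round(s_0, k_0) = 0xA5E9
s_2 = Round(s_1, k_1) = 0xE936
s_3 = Round(s_2, k_2) = 0x3677
s_4 = Round(s_3, k_3) = 0x77C8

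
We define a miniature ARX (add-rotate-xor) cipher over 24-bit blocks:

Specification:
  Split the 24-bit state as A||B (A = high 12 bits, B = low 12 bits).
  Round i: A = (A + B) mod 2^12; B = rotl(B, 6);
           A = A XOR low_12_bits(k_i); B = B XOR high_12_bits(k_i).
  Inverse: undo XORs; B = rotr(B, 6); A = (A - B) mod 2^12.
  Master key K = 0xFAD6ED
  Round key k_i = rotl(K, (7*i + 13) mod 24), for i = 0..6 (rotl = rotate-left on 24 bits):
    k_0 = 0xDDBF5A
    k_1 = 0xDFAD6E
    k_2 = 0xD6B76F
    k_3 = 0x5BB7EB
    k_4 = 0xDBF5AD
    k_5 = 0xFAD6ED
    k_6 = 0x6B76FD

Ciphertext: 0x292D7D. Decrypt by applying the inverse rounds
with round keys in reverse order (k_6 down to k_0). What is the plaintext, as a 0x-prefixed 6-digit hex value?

s_0 = ciphertext = 0x292D7D
s_1 = InvRound(s_0, k_6) = 0x1C02AF
s_2 = InvRound(s_1, k_5) = 0x6790B4
s_3 = InvRound(s_2, k_4) = 0x0E02F4
s_4 = InvRound(s_3, k_3) = 0x32E3DD
s_5 = InvRound(s_4, k_2) = 0x687DBA
s_6 = InvRound(s_5, k_1) = 0xBE8001
s_7 = InvRound(s_6, k_0) = 0xDFB6B7

0xDFB6B7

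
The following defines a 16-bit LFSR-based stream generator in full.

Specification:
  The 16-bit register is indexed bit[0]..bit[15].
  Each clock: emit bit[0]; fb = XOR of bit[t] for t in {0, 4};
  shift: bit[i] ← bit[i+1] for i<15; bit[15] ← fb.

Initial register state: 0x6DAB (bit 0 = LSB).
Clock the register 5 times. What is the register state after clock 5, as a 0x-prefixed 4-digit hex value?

0x8B6D

reg_0 = 0x6DAB
clock 1: out=1, reg = 0xB6D5
clock 2: out=1, reg = 0x5B6A
clock 3: out=0, reg = 0x2DB5
clock 4: out=1, reg = 0x16DA
clock 5: out=0, reg = 0x8B6D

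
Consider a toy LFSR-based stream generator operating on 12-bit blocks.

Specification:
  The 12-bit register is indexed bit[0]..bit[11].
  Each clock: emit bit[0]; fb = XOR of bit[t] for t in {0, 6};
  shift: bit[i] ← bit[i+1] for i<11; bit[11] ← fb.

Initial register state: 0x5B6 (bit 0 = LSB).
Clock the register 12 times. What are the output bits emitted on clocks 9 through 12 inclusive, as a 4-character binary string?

1010

reg_0 = 0x5B6
clock 1: out=0, reg = 0x2DB
clock 2: out=1, reg = 0x16D
clock 3: out=1, reg = 0x0B6
clock 4: out=0, reg = 0x05B
clock 5: out=1, reg = 0x02D
clock 6: out=1, reg = 0x816
clock 7: out=0, reg = 0x40B
clock 8: out=1, reg = 0xA05
clock 9: out=1, reg = 0xD02
clock 10: out=0, reg = 0x681
clock 11: out=1, reg = 0xB40
clock 12: out=0, reg = 0xDA0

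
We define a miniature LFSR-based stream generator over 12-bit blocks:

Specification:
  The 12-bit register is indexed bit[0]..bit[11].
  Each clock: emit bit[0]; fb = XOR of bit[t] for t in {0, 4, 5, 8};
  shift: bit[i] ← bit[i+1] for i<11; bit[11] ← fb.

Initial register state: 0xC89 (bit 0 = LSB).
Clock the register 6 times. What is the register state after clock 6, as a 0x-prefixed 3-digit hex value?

reg_0 = 0xC89
clock 1: out=1, reg = 0xE44
clock 2: out=0, reg = 0x722
clock 3: out=0, reg = 0x391
clock 4: out=1, reg = 0x9C8
clock 5: out=0, reg = 0xCE4
clock 6: out=0, reg = 0xE72

0xE72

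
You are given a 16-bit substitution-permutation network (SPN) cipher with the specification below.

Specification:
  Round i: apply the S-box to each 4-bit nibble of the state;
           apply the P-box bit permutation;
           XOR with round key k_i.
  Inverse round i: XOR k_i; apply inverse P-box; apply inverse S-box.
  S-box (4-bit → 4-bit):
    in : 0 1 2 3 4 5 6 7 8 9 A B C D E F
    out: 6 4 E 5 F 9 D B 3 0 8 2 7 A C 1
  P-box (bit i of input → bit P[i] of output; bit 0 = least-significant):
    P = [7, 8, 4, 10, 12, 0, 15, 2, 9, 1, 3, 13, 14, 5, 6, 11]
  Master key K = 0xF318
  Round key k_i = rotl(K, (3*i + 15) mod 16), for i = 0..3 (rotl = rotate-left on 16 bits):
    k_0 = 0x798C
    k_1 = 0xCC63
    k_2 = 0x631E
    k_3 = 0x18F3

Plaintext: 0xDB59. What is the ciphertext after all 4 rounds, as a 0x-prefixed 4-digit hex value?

s_0 = plaintext = 0xDB59
s_1 = Round(s_0, k_0) = 0x61AA
s_2 = Round(s_1, k_1) = 0x802F
s_3 = Round(s_2, k_2) = 0xA3B1
s_4 = Round(s_3, k_3) = 0x12EA

0x12EA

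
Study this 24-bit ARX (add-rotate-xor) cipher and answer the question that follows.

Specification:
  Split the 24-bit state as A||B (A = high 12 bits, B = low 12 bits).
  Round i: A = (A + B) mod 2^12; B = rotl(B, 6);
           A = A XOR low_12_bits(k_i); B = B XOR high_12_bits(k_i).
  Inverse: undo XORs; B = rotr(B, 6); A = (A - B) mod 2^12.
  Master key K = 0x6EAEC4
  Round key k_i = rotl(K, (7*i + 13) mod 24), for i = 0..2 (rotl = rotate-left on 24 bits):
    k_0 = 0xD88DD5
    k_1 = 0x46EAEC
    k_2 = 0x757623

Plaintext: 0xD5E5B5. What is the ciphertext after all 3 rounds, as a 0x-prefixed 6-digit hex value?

s_0 = plaintext = 0xD5E5B5
s_1 = Round(s_0, k_0) = 0xEC60DE
s_2 = Round(s_1, k_1) = 0x5483ED
s_3 = Round(s_2, k_2) = 0xF16C18

0xF16C18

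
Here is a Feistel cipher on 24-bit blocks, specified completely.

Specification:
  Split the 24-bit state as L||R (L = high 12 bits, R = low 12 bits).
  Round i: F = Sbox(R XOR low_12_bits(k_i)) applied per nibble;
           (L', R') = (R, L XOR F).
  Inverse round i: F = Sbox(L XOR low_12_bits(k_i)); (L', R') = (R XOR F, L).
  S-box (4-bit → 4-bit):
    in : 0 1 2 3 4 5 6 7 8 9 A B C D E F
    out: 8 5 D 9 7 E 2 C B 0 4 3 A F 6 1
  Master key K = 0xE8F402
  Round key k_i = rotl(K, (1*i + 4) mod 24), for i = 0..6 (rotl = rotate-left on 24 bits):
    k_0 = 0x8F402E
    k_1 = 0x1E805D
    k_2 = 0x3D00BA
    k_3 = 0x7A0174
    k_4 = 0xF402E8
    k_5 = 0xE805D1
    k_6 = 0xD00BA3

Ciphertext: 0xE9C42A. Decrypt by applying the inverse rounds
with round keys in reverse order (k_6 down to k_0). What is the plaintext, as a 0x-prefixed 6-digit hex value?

0x840E7F

s_0 = ciphertext = 0xE9C42A
s_1 = InvRound(s_0, k_6) = 0xABBE9C
s_2 = InvRound(s_1, k_5) = 0xFB8ABB
s_3 = InvRound(s_2, k_4) = 0x553FB8
s_4 = InvRound(s_3, k_3) = 0x864553
s_5 = InvRound(s_4, k_2) = 0xEA5864
s_6 = InvRound(s_5, k_1) = 0xE7FEA5
s_7 = InvRound(s_6, k_0) = 0x840E7F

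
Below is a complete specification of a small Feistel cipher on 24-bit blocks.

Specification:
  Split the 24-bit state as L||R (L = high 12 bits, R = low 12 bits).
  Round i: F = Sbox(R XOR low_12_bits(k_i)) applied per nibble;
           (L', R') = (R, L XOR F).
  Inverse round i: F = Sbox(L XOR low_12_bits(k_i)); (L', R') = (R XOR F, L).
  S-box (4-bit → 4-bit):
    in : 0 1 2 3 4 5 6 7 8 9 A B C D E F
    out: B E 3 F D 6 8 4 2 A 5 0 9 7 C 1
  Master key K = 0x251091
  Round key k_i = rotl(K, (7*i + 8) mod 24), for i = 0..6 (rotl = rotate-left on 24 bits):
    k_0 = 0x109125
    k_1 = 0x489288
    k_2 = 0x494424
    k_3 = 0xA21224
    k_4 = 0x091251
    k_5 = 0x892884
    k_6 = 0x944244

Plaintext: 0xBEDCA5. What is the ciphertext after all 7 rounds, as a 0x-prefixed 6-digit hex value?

0x3F5813

s_0 = plaintext = 0xBEDCA5
s_1 = Round(s_0, k_0) = 0xCA5CC6
s_2 = Round(s_1, k_1) = 0xCC6079
s_3 = Round(s_2, k_2) = 0x0791A1
s_4 = Round(s_3, k_3) = 0x1A1F5F
s_5 = Round(s_4, k_4) = 0xF5F61D
s_6 = Round(s_5, k_5) = 0x61D3F5
s_7 = Round(s_6, k_6) = 0x3F5813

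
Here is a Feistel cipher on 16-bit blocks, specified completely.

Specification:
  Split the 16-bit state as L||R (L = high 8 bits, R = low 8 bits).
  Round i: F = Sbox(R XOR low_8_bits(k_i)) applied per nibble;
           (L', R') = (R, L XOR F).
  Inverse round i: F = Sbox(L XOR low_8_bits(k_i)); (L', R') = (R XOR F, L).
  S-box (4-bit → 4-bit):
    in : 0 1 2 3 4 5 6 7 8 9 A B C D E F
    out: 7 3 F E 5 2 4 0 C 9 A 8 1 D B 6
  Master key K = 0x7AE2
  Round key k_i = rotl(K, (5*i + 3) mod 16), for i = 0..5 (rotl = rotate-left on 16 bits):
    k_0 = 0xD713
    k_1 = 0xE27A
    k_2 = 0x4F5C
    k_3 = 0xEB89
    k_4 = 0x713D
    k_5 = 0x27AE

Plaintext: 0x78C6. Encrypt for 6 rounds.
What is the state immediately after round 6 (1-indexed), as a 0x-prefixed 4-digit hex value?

s_0 = plaintext = 0x78C6
s_1 = Round(s_0, k_0) = 0xC6AA
s_2 = Round(s_1, k_1) = 0xAA11
s_3 = Round(s_2, k_2) = 0x11F7
s_4 = Round(s_3, k_3) = 0xF71A
s_5 = Round(s_4, k_4) = 0x1A07
s_6 = Round(s_5, k_5) = 0x07B3

0x07B3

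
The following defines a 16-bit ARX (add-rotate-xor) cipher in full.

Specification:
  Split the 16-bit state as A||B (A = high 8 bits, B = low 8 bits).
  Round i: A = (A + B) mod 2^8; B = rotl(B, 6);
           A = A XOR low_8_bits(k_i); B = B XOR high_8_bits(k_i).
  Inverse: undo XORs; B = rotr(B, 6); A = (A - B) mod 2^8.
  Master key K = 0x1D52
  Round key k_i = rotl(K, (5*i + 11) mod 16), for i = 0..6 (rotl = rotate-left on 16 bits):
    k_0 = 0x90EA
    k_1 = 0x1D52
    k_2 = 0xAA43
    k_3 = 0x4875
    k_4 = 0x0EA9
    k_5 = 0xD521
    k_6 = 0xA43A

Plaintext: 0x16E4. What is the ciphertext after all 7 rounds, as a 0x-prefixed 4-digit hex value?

s_0 = plaintext = 0x16E4
s_1 = Round(s_0, k_0) = 0x10A9
s_2 = Round(s_1, k_1) = 0xEB77
s_3 = Round(s_2, k_2) = 0x2177
s_4 = Round(s_3, k_3) = 0xED95
s_5 = Round(s_4, k_4) = 0x2B6B
s_6 = Round(s_5, k_5) = 0xB70F
s_7 = Round(s_6, k_6) = 0xFC67

0xFC67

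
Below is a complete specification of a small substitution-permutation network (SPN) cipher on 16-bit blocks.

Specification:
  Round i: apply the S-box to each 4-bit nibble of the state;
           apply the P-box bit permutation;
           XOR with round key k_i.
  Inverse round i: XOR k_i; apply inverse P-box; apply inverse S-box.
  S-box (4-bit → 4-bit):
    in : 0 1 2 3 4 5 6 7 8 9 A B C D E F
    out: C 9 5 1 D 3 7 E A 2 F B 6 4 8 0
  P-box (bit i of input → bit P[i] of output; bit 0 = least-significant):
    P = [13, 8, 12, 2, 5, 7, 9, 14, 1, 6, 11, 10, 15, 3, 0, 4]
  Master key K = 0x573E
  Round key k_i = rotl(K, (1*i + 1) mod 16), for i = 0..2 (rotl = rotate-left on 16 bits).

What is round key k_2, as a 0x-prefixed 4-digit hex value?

0xB9F2

K = 0x573E
k_0 = rotl(K, (1*0+1) mod 16) = rotl(K, 1) = 0xAE7C
k_1 = rotl(K, (1*1+1) mod 16) = rotl(K, 2) = 0x5CF9
k_2 = rotl(K, (1*2+1) mod 16) = rotl(K, 3) = 0xB9F2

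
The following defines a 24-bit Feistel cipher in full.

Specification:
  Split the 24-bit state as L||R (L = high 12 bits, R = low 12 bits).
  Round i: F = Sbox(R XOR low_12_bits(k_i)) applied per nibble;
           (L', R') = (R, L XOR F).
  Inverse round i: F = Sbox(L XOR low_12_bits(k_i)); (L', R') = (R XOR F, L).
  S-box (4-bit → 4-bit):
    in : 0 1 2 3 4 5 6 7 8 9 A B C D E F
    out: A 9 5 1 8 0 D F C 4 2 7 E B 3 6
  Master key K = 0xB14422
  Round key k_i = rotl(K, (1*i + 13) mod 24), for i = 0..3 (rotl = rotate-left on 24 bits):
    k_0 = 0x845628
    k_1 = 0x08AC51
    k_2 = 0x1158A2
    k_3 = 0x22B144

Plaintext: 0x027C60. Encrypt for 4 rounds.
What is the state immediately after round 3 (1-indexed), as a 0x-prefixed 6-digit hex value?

s_0 = plaintext = 0x027C60
s_1 = Round(s_0, k_0) = 0xC602AB
s_2 = Round(s_1, k_1) = 0x2ABF02
s_3 = Round(s_2, k_2) = 0xF02D81
s_4 = Round(s_3, k_3) = 0xD811E2

0xF02D81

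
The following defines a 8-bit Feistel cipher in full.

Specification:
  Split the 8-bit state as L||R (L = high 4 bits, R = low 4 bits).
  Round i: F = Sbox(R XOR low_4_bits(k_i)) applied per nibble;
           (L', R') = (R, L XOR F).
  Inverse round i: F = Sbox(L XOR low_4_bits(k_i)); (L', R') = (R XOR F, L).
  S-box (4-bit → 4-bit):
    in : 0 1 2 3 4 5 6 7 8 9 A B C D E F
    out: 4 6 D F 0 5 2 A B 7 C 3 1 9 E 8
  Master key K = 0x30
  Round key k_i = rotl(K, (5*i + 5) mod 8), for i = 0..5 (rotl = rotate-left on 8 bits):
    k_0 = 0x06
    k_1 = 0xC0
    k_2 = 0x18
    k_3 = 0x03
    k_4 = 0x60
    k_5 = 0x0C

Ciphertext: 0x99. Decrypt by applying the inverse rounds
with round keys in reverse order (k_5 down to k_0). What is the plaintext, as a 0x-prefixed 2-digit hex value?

0x22

s_0 = ciphertext = 0x99
s_1 = InvRound(s_0, k_5) = 0xC9
s_2 = InvRound(s_1, k_4) = 0x8C
s_3 = InvRound(s_2, k_3) = 0xF8
s_4 = InvRound(s_3, k_2) = 0x2F
s_5 = InvRound(s_4, k_1) = 0x22
s_6 = InvRound(s_5, k_0) = 0x22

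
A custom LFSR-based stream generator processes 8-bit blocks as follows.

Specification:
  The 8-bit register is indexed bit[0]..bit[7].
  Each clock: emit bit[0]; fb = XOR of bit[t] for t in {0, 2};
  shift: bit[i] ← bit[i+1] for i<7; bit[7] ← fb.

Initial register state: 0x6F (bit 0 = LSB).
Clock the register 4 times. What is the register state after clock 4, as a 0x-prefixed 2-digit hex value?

0x46

reg_0 = 0x6F
clock 1: out=1, reg = 0x37
clock 2: out=1, reg = 0x1B
clock 3: out=1, reg = 0x8D
clock 4: out=1, reg = 0x46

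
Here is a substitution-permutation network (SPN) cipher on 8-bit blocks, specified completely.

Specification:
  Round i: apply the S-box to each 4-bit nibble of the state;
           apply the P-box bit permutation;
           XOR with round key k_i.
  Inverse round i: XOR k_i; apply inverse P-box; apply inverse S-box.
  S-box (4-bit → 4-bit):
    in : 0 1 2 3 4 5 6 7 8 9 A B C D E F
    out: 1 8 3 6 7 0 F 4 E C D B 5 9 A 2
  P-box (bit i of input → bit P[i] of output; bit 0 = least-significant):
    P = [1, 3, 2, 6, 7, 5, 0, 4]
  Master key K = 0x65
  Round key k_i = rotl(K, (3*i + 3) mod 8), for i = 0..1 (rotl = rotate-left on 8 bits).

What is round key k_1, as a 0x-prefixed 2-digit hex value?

0x59

K = 0x65
k_0 = rotl(K, (3*0+3) mod 8) = rotl(K, 3) = 0x2B
k_1 = rotl(K, (3*1+3) mod 8) = rotl(K, 6) = 0x59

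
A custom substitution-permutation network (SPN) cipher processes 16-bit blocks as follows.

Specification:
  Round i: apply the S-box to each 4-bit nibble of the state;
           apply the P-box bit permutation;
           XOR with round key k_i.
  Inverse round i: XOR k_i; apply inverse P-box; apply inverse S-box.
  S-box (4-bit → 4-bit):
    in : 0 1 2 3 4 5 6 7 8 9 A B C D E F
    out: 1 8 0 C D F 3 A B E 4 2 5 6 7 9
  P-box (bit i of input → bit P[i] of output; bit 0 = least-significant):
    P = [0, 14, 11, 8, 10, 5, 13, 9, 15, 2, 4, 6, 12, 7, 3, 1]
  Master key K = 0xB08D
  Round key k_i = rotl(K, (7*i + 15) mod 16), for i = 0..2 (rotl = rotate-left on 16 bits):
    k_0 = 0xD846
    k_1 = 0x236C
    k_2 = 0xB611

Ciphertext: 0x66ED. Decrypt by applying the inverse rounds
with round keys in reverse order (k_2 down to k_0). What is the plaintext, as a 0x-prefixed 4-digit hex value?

s_0 = ciphertext = 0x66ED
s_1 = InvRound(s_0, k_2) = 0xE5BB
s_2 = InvRound(s_1, k_1) = 0x75F6
s_3 = InvRound(s_2, k_0) = 0xBCE3

0xBCE3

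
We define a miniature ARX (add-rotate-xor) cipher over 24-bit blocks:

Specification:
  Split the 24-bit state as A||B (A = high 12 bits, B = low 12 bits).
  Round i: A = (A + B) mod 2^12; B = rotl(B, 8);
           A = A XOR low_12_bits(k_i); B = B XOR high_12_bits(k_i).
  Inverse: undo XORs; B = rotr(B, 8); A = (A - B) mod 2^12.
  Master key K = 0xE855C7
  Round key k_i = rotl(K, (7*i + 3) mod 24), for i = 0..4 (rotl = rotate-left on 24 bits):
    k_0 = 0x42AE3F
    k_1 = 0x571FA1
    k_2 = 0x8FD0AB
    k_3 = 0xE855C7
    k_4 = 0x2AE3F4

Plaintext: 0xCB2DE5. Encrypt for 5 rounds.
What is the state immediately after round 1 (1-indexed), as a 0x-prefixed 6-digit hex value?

s_0 = plaintext = 0xCB2DE5
s_1 = Round(s_0, k_0) = 0x4A81F4
s_2 = Round(s_1, k_1) = 0x93D16E
s_3 = Round(s_2, k_2) = 0xA006EB
s_4 = Round(s_3, k_3) = 0x52C5EB
s_5 = Round(s_4, k_4) = 0x8E39F0

0x4A81F4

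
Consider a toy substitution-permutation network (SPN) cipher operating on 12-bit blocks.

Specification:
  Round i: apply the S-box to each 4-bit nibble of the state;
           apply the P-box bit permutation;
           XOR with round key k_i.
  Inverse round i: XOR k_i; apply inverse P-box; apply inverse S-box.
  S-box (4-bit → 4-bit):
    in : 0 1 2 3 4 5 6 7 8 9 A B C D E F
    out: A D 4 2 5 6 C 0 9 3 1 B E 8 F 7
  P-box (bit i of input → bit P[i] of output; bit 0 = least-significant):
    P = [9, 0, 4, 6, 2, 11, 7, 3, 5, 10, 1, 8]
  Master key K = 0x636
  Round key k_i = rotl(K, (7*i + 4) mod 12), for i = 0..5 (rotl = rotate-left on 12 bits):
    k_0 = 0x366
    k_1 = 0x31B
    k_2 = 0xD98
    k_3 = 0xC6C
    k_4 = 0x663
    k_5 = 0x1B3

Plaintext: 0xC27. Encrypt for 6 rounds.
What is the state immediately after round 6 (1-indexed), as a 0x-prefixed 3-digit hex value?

0xCAB

s_0 = plaintext = 0xC27
s_1 = Round(s_0, k_0) = 0x6E4
s_2 = Round(s_1, k_1) = 0x885
s_3 = Round(s_2, k_2) = 0xCA5
s_4 = Round(s_3, k_3) = 0x97B
s_5 = Round(s_4, k_4) = 0x002
s_6 = Round(s_5, k_5) = 0xCAB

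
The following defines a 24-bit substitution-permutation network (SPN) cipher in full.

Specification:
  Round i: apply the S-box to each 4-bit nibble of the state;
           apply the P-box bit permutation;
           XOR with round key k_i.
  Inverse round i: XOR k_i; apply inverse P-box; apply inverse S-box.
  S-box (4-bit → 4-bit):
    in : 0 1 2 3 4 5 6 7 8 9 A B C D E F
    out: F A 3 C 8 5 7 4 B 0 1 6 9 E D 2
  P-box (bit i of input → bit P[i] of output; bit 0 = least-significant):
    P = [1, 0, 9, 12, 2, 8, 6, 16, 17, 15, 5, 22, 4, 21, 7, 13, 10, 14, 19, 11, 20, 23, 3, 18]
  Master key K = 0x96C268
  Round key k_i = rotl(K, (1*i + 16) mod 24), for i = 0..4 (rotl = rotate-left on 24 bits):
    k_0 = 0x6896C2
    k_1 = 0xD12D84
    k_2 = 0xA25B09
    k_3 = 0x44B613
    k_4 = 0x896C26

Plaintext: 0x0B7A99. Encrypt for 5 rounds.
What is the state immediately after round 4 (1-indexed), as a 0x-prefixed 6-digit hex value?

0x17F190

s_0 = plaintext = 0x0B7A99
s_1 = Round(s_0, k_0) = 0xF6D64A
s_2 = Round(s_1, k_1) = 0x7AC926
s_3 = Round(s_2, k_2) = 0xA27C16
s_4 = Round(s_3, k_3) = 0x17F190
s_5 = Round(s_4, k_4) = 0x65FE25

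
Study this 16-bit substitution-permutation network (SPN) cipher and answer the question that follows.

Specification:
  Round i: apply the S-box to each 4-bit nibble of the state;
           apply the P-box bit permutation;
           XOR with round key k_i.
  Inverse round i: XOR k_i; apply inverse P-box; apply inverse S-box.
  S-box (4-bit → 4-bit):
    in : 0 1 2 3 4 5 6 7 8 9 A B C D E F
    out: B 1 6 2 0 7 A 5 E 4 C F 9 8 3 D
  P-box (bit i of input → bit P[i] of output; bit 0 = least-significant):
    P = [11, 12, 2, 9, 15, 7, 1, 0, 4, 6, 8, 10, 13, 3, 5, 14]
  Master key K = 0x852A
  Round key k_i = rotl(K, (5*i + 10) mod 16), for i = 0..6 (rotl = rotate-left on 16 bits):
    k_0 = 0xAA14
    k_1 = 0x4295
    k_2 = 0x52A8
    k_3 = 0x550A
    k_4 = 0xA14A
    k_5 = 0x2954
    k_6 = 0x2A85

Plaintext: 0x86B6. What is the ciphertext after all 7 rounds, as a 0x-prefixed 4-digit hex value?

s_0 = plaintext = 0x86B6
s_1 = Round(s_0, k_0) = 0x7CFF
s_2 = Round(s_1, k_1) = 0xECA2
s_3 = Round(s_2, k_2) = 0x66B7
s_4 = Round(s_3, k_3) = 0x99C5
s_5 = Round(s_4, k_4) = 0x386F
s_6 = Round(s_5, k_5) = 0x2699
s_7 = Round(s_6, k_6) = 0x2EEB

0x2EEB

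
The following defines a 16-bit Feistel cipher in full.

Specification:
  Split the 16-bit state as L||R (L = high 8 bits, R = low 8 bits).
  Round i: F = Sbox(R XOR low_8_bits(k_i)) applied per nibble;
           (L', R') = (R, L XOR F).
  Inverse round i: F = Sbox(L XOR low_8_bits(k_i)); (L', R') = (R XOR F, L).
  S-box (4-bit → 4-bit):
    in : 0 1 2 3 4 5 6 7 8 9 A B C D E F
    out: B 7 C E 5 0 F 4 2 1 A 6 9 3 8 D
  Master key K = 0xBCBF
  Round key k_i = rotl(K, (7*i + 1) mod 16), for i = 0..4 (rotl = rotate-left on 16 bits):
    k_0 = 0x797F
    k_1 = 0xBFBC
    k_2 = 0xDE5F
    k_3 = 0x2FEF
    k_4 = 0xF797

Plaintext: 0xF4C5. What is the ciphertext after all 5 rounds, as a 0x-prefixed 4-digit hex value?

s_0 = plaintext = 0xF4C5
s_1 = Round(s_0, k_0) = 0xC59E
s_2 = Round(s_1, k_1) = 0x9E09
s_3 = Round(s_2, k_2) = 0x0991
s_4 = Round(s_3, k_3) = 0x9141
s_5 = Round(s_4, k_4) = 0x41AE

0x41AE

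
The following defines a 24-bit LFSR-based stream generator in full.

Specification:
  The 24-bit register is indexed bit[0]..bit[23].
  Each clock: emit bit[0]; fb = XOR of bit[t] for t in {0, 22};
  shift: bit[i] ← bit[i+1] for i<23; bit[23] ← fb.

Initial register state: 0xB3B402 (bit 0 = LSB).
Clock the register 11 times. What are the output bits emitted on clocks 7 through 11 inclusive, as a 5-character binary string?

reg_0 = 0xB3B402
clock 1: out=0, reg = 0x59DA01
clock 2: out=1, reg = 0x2CED00
clock 3: out=0, reg = 0x167680
clock 4: out=0, reg = 0x0B3B40
clock 5: out=0, reg = 0x059DA0
clock 6: out=0, reg = 0x02CED0
clock 7: out=0, reg = 0x016768
clock 8: out=0, reg = 0x00B3B4
clock 9: out=0, reg = 0x0059DA
clock 10: out=0, reg = 0x002CED
clock 11: out=1, reg = 0x801676

00001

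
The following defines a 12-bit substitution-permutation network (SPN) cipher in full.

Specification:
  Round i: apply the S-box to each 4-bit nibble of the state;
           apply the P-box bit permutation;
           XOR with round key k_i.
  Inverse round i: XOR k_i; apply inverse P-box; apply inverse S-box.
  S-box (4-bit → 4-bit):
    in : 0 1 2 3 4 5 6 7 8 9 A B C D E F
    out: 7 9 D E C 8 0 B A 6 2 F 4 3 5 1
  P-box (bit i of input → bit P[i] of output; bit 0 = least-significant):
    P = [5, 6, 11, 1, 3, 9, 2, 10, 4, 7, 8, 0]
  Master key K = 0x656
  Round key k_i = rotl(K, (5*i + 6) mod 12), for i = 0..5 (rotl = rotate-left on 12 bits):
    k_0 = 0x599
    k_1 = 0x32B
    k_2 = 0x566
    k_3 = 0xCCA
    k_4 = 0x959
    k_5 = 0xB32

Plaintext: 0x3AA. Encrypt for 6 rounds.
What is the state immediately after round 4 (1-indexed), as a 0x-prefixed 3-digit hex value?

s_0 = plaintext = 0x3AA
s_1 = Round(s_0, k_0) = 0x658
s_2 = Round(s_1, k_1) = 0x769
s_3 = Round(s_2, k_2) = 0xDB7
s_4 = Round(s_3, k_3) = 0xA34
s_5 = Round(s_4, k_4) = 0x7DF
s_6 = Round(s_5, k_5) = 0x98B

0xA34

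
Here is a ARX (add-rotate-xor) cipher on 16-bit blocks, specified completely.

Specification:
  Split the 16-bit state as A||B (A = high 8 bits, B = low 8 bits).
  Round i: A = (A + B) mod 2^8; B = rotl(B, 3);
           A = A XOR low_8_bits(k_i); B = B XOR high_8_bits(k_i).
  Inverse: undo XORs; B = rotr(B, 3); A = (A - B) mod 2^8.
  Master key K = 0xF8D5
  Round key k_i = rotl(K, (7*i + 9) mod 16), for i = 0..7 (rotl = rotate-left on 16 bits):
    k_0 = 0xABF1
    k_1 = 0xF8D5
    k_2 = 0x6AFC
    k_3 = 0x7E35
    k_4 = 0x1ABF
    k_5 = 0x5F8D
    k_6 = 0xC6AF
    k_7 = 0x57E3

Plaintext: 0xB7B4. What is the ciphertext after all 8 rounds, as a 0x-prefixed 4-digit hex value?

0xF972

s_0 = plaintext = 0xB7B4
s_1 = Round(s_0, k_0) = 0x9A0E
s_2 = Round(s_1, k_1) = 0x7D88
s_3 = Round(s_2, k_2) = 0xF92E
s_4 = Round(s_3, k_3) = 0x120F
s_5 = Round(s_4, k_4) = 0x9E62
s_6 = Round(s_5, k_5) = 0x8D4C
s_7 = Round(s_6, k_6) = 0x76A4
s_8 = Round(s_7, k_7) = 0xF972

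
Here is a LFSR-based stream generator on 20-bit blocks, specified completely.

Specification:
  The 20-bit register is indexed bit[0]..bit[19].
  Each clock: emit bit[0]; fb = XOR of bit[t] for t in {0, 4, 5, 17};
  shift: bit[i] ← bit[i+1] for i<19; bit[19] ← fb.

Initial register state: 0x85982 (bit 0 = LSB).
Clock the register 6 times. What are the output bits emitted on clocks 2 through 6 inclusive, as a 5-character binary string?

10000

reg_0 = 0x85982
clock 1: out=0, reg = 0x42CC1
clock 2: out=1, reg = 0xA1660
clock 3: out=0, reg = 0x50B30
clock 4: out=0, reg = 0x28598
clock 5: out=0, reg = 0x142CC
clock 6: out=0, reg = 0x0A166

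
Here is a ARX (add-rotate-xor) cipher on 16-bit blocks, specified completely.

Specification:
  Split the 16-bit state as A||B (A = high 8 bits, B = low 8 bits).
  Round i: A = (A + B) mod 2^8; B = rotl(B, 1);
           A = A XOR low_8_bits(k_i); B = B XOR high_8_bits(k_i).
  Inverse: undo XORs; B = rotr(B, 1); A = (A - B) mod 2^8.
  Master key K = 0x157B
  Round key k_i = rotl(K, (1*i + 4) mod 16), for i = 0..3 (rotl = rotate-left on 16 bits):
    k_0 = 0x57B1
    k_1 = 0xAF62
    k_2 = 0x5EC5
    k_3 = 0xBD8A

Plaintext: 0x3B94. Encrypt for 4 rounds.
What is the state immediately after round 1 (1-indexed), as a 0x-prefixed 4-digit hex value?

s_0 = plaintext = 0x3B94
s_1 = Round(s_0, k_0) = 0x7E7E
s_2 = Round(s_1, k_1) = 0x9E53
s_3 = Round(s_2, k_2) = 0x34F8
s_4 = Round(s_3, k_3) = 0xA64C

0x7E7E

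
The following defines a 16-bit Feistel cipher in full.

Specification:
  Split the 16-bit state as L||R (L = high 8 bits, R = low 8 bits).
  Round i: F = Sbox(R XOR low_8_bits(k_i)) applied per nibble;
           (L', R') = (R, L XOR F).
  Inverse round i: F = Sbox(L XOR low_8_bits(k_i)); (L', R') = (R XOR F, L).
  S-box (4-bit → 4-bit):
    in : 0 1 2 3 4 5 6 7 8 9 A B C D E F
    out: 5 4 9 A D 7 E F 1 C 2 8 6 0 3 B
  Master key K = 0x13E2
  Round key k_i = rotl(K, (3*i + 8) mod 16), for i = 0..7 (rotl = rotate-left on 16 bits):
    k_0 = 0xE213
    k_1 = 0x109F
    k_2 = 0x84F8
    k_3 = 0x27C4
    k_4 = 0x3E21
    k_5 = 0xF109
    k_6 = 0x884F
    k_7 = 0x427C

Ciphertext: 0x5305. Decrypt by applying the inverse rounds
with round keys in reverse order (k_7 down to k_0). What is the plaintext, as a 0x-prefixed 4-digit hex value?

s_0 = ciphertext = 0x5305
s_1 = InvRound(s_0, k_7) = 0x9E53
s_2 = InvRound(s_1, k_6) = 0x579E
s_3 = InvRound(s_2, k_5) = 0xED57
s_4 = InvRound(s_3, k_4) = 0x31ED
s_5 = InvRound(s_4, k_3) = 0x5A31
s_6 = InvRound(s_5, k_2) = 0x185A
s_7 = InvRound(s_6, k_1) = 0x4518
s_8 = InvRound(s_7, k_0) = 0x6645

0x6645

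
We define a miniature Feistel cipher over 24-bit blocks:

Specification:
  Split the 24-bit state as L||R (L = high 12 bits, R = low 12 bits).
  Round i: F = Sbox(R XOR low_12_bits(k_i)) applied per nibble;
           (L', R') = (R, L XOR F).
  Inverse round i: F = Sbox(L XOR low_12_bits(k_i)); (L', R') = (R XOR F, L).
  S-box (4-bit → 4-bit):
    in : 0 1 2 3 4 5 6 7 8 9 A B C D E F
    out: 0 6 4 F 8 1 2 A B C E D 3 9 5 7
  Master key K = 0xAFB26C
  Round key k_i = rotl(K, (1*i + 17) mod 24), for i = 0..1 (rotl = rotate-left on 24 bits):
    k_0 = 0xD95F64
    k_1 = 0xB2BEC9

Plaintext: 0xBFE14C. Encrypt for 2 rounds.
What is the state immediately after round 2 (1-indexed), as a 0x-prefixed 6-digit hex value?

0xEB51EF

s_0 = plaintext = 0xBFE14C
s_1 = Round(s_0, k_0) = 0x14CEB5
s_2 = Round(s_1, k_1) = 0xEB51EF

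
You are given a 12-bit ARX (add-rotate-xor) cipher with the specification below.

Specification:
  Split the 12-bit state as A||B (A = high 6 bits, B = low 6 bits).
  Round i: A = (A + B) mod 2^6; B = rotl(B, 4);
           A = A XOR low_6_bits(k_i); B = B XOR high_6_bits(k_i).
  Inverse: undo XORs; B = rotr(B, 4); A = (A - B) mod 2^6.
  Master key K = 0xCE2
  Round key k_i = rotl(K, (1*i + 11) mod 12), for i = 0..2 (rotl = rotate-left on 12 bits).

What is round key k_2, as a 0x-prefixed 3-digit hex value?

0x9C5

K = 0xCE2
k_0 = rotl(K, (1*0+11) mod 12) = rotl(K, 11) = 0x671
k_1 = rotl(K, (1*1+11) mod 12) = rotl(K, 0) = 0xCE2
k_2 = rotl(K, (1*2+11) mod 12) = rotl(K, 1) = 0x9C5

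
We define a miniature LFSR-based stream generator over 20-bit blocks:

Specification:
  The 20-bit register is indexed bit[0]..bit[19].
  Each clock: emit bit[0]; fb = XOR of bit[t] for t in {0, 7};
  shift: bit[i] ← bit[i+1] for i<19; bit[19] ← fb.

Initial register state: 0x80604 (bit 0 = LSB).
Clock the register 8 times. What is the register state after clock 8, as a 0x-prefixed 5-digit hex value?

0x08806

reg_0 = 0x80604
clock 1: out=0, reg = 0x40302
clock 2: out=0, reg = 0x20181
clock 3: out=1, reg = 0x100C0
clock 4: out=0, reg = 0x88060
clock 5: out=0, reg = 0x44030
clock 6: out=0, reg = 0x22018
clock 7: out=0, reg = 0x1100C
clock 8: out=0, reg = 0x08806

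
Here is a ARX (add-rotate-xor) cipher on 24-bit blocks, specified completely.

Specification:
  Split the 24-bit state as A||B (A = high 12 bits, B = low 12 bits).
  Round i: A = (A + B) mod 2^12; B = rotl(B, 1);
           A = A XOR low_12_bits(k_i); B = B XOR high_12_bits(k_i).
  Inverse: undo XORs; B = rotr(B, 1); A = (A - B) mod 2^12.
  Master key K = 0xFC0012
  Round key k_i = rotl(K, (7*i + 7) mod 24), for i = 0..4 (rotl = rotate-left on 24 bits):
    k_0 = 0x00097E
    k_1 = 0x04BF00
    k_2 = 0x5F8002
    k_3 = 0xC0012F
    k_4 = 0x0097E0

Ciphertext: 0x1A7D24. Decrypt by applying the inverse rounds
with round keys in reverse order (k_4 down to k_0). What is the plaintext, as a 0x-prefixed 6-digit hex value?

s_0 = ciphertext = 0x1A7D24
s_1 = InvRound(s_0, k_4) = 0x7B1E96
s_2 = InvRound(s_1, k_3) = 0x55314B
s_3 = InvRound(s_2, k_2) = 0xAF8A59
s_4 = InvRound(s_3, k_1) = 0x0EF509
s_5 = InvRound(s_4, k_0) = 0xF0DA84

0xF0DA84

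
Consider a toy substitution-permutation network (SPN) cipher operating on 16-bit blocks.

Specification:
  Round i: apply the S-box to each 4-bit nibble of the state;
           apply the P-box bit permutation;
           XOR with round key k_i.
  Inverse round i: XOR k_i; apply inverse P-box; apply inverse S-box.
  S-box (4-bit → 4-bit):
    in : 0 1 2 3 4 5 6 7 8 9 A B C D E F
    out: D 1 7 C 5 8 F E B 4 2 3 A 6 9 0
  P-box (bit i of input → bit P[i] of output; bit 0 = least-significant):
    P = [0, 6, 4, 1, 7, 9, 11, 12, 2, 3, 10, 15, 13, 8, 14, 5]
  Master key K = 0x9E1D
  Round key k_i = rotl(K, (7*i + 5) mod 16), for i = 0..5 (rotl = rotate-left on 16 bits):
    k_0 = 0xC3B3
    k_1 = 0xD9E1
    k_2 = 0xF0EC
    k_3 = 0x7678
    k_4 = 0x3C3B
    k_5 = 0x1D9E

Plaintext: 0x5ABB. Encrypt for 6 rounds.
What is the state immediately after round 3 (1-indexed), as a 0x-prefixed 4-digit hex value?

s_0 = plaintext = 0x5ABB
s_1 = Round(s_0, k_0) = 0xC15A
s_2 = Round(s_1, k_1) = 0xC885
s_3 = Round(s_2, k_2) = 0x6342
s_4 = Round(s_3, k_3) = 0x9B89
s_5 = Round(s_4, k_4) = 0x6EA7
s_6 = Round(s_5, k_5) = 0xFEE8

0x6342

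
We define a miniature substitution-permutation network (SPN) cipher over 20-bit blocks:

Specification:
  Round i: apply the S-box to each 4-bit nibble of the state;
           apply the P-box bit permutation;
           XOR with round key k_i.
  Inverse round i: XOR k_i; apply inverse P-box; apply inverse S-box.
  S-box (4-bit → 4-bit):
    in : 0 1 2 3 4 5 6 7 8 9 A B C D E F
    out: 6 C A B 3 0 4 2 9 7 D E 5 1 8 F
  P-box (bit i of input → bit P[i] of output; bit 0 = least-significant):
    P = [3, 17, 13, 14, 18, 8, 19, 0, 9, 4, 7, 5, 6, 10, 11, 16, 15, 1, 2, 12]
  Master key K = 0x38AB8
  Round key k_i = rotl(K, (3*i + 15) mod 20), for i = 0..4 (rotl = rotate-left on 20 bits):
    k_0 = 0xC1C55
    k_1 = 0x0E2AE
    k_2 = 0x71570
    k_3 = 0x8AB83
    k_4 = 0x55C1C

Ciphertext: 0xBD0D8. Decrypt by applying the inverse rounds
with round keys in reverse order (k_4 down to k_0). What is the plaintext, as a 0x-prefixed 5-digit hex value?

0x89D8D

s_0 = ciphertext = 0xBD0D8
s_1 = InvRound(s_0, k_4) = 0xC96C7
s_2 = InvRound(s_1, k_3) = 0x19546
s_3 = InvRound(s_2, k_2) = 0x952D7
s_4 = InvRound(s_3, k_1) = 0x8821C
s_5 = InvRound(s_4, k_0) = 0x89D8D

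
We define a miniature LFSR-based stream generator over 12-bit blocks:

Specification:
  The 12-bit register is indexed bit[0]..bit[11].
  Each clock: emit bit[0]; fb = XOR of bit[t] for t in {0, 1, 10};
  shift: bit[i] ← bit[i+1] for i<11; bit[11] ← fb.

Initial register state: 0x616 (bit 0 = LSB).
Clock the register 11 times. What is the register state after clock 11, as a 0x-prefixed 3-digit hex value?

0x758

reg_0 = 0x616
clock 1: out=0, reg = 0x30B
clock 2: out=1, reg = 0x185
clock 3: out=1, reg = 0x8C2
clock 4: out=0, reg = 0xC61
clock 5: out=1, reg = 0x630
clock 6: out=0, reg = 0xB18
clock 7: out=0, reg = 0x58C
clock 8: out=0, reg = 0xAC6
clock 9: out=0, reg = 0xD63
clock 10: out=1, reg = 0xEB1
clock 11: out=1, reg = 0x758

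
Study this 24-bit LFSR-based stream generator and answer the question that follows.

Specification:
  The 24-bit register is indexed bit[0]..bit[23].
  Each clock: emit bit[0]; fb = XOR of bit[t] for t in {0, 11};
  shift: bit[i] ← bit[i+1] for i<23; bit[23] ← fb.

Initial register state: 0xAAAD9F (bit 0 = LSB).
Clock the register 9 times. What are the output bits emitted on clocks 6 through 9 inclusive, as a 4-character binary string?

reg_0 = 0xAAAD9F
clock 1: out=1, reg = 0x5556CF
clock 2: out=1, reg = 0xAAAB67
clock 3: out=1, reg = 0x5555B3
clock 4: out=1, reg = 0xAAAAD9
clock 5: out=1, reg = 0x55556C
clock 6: out=0, reg = 0x2AAAB6
clock 7: out=0, reg = 0x95555B
clock 8: out=1, reg = 0xCAAAAD
clock 9: out=1, reg = 0x655556

0011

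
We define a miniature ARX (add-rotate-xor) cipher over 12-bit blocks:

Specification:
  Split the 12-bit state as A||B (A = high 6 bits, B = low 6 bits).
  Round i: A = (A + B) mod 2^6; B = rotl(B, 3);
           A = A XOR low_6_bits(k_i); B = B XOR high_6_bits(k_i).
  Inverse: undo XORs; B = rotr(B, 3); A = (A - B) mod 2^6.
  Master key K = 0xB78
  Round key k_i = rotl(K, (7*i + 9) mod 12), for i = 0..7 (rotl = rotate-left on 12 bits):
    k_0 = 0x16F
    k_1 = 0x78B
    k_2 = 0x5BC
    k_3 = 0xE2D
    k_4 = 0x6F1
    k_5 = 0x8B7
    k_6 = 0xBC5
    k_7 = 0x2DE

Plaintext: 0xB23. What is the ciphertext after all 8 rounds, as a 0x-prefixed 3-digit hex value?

0x150

s_0 = plaintext = 0xB23
s_1 = Round(s_0, k_0) = 0x819
s_2 = Round(s_1, k_1) = 0xC95
s_3 = Round(s_2, k_2) = 0xEFC
s_4 = Round(s_3, k_3) = 0x69F
s_5 = Round(s_4, k_4) = 0x220
s_6 = Round(s_5, k_5) = 0x7E6
s_7 = Round(s_6, k_6) = 0x01B
s_8 = Round(s_7, k_7) = 0x150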